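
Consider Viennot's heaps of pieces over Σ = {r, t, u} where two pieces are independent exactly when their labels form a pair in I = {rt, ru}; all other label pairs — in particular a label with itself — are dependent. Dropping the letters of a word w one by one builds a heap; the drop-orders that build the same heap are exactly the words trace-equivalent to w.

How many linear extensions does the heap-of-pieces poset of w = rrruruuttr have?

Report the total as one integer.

252

0(r) covers ∅
1(r) covers 0:r
2(r) covers 1:r
3(u) covers ∅
4(r) covers 2:r
5(u) covers 3:u
6(u) covers 5:u
7(t) covers 6:u
8(t) covers 7:t
9(r) covers 4:r
floor of heap: 0:r, 3:u
completions by unplaced set U, small U first (add the entries for U minus each lowest piece of U):
  |U|=1: {8}:1  {9}:1
  |U|=2: {4,9}:1  {7,8}:1  {8,9}:2
  |U|=3: {2,4,9}:1  {4,8,9}:3  {6,7,8}:1  {7,8,9}:3
  |U|=4: {1,2,4,9}:1  {2,4,8,9}:4  {4,7,8,9}:6  {5,6,7,8}:1  {6,7,8,9}:4
  |U|=5: {0,1,2,4,9}:1  {1,2,4,8,9}:5  {2,4,7,8,9}:10  {3,5,6,7,8}:1  {4,6,7,8,9}:10  {5,6,7,8,9}:5
  |U|=6: {0,1,2,4,8,9}:6  {1,2,4,7,8,9}:15  {2,4,6,7,8,9}:20  {3,5,6,7,8,9}:6  {4,5,6,7,8,9}:15
  |U|=7: {0,1,2,4,7,8,9}:21  {1,2,4,6,7,8,9}:35  {2,4,5,6,7,8,9}:35  {3,4,5,6,7,8,9}:21
  |U|=8: {0,1,2,4,6,7,8,9}:56  {1,2,4,5,6,7,8,9}:70  {2,3,4,5,6,7,8,9}:56
  start at 0(r): 126
  start at 3(u): 126
sum over floor = 252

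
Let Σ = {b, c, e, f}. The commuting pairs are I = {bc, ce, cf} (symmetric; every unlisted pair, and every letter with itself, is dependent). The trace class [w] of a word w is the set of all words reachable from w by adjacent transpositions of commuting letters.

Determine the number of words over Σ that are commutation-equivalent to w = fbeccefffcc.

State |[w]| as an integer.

drop 0:f onto floor
drop 1:b onto {0:f}
drop 2:e onto {1:b}
drop 3:c onto floor
drop 4:c onto {3:c}
drop 5:e onto {2:e}
drop 6:f onto {5:e}
drop 7:f onto {6:f}
drop 8:f onto {7:f}
drop 9:c onto {4:c}
drop 10:c onto {9:c}
ground layer = {0:f, 3:c}
drop-orders for the pieces not yet dropped (sum over which currently-grounded one goes next):
  1 to go: {8} 1  {10} 1
  2 to go: {7,8} 1  {8,10} 2  {9,10} 1
  3 to go: {4,9,10} 1  {6,7,8} 1  {7,8,10} 3  {8,9,10} 3
  4 to go: {3,4,9,10} 1  {4,8,9,10} 4  {5,6,7,8} 1  {6,7,8,10} 4  {7,8,9,10} 6
  5 to go: {2,5,6,7,8} 1  {3,4,8,9,10} 5  {4,7,8,9,10} 10  {5,6,7,8,10} 5  {6,7,8,9,10} 10
  6 to go: {1,2,5,6,7,8} 1  {2,5,6,7,8,10} 6  {3,4,7,8,9,10} 15  {4,6,7,8,9,10} 20  {5,6,7,8,9,10} 15
  7 to go: {0,1,2,5,6,7,8} 1  {1,2,5,6,7,8,10} 7  {2,5,6,7,8,9,10} 21  {3,4,6,7,8,9,10} 35  {4,5,6,7,8,9,10} 35
  8 to go: {0,1,2,5,6,7,8,10} 8  {1,2,5,6,7,8,9,10} 28  {2,4,5,6,7,8,9,10} 56  {3,4,5,6,7,8,9,10} 70
  9 to go: {0,1,2,5,6,7,8,9,10} 36  {1,2,4,5,6,7,8,9,10} 84  {2,3,4,5,6,7,8,9,10} 126
  if 0:f drops first: 210 orders
  if 3:c drops first: 120 orders
heap linearizations: 330

330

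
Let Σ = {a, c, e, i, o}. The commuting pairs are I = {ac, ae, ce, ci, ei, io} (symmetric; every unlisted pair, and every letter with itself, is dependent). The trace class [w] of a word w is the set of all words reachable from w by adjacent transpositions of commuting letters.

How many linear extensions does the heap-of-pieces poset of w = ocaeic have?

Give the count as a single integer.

piece 0:o — minimal
piece 1:c rests on {0:o}
piece 2:a rests on {0:o}
piece 3:e rests on {0:o}
piece 4:i rests on {2:a}
piece 5:c rests on {1:c}
minimal pieces: {0:o}
ways to finish when only these pieces remain (= sum over removing one remaining piece with nothing left below it):
  1 left: {3}→1  {4}→1  {5}→1
  2 left: {1,5}→1  {2,4}→1  {3,4}→2  {3,5}→2  {4,5}→2
  3 left: {1,3,5}→3  {1,4,5}→3  {2,3,4}→3  {2,4,5}→3  {3,4,5}→6
  4 left: {1,2,4,5}→6  {1,3,4,5}→12  {2,3,4,5}→12
  placing 0:o first → 30 extensions

30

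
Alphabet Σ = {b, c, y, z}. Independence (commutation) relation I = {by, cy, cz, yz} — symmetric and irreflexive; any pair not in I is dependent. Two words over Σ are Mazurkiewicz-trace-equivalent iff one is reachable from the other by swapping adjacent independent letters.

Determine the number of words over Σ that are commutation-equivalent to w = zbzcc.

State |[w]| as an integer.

3

drop 0:z onto floor
drop 1:b onto {0:z}
drop 2:z onto {1:b}
drop 3:c onto {1:b}
drop 4:c onto {3:c}
ground layer = {0:z}
drop-orders for the pieces not yet dropped (sum over which currently-grounded one goes next):
  1 to go: {2} 1  {4} 1
  2 to go: {2,4} 2  {3,4} 1
  3 to go: {2,3,4} 3
  if 0:z drops first: 3 orders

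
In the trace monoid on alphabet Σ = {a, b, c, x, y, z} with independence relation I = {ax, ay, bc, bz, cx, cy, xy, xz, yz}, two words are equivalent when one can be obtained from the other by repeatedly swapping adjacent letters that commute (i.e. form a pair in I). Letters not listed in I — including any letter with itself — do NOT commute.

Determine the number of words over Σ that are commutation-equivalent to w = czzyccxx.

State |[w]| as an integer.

168

#0=c has no predecessor
#1=z depends on [0:c]
#2=z depends on [1:z]
#3=y has no predecessor
#4=c depends on [2:z]
#5=c depends on [4:c]
#6=x has no predecessor
#7=x depends on [6:x]
sources: [0:c, 3:y, 6:x]
N(rest) = Σ N(rest − s) over sources s of rest; N(one piece) = 1:
  size 1 → [3]=1  [5]=1  [7]=1
  size 2 → [3,5]=2  [3,7]=2  [4,5]=1  [5,7]=2  [6,7]=1
  size 3 → [2,4,5]=1  [3,4,5]=3  [3,5,7]=6  [3,6,7]=3  [4,5,7]=3  [5,6,7]=3
  size 4 → [1,2,4,5]=1  [2,3,4,5]=4  [2,4,5,7]=4  [3,4,5,7]=12  [3,5,6,7]=12  [4,5,6,7]=6
  size 5 → [0,1,2,4,5]=1  [1,2,3,4,5]=5  [1,2,4,5,7]=5  [2,3,4,5,7]=20  [2,4,5,6,7]=10  [3,4,5,6,7]=30
  size 6 → [0,1,2,3,4,5]=6  [0,1,2,4,5,7]=6  [1,2,3,4,5,7]=30  [1,2,4,5,6,7]=15  [2,3,4,5,6,7]=60
  first=0(c) contributes 105
  first=3(y) contributes 21
  first=6(x) contributes 42
|[w]| = 168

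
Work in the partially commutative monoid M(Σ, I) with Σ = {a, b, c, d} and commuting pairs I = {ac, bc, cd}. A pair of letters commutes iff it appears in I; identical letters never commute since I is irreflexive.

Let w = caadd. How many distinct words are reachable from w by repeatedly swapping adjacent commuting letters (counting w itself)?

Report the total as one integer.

#0=c has no predecessor
#1=a has no predecessor
#2=a depends on [1:a]
#3=d depends on [2:a]
#4=d depends on [3:d]
sources: [0:c, 1:a]
N(rest) = Σ N(rest − s) over sources s of rest; N(one piece) = 1:
  size 1 → [0]=1  [4]=1
  size 2 → [0,4]=2  [3,4]=1
  size 3 → [0,3,4]=3  [2,3,4]=1
  first=0(c) contributes 1
  first=1(a) contributes 4
|[w]| = 5

5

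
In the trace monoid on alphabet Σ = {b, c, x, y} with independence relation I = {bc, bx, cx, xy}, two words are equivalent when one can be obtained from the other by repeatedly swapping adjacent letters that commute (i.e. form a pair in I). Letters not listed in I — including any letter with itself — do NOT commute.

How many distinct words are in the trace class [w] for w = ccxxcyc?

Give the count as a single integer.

drop 0:c onto floor
drop 1:c onto {0:c}
drop 2:x onto floor
drop 3:x onto {2:x}
drop 4:c onto {1:c}
drop 5:y onto {4:c}
drop 6:c onto {5:y}
ground layer = {0:c, 2:x}
drop-orders for the pieces not yet dropped (sum over which currently-grounded one goes next):
  1 to go: {3} 1  {6} 1
  2 to go: {2,3} 1  {3,6} 2  {5,6} 1
  3 to go: {2,3,6} 3  {3,5,6} 3  {4,5,6} 1
  4 to go: {1,4,5,6} 1  {2,3,5,6} 6  {3,4,5,6} 4
  5 to go: {0,1,4,5,6} 1  {1,3,4,5,6} 5  {2,3,4,5,6} 10
  if 0:c drops first: 15 orders
  if 2:x drops first: 6 orders
heap linearizations: 21

21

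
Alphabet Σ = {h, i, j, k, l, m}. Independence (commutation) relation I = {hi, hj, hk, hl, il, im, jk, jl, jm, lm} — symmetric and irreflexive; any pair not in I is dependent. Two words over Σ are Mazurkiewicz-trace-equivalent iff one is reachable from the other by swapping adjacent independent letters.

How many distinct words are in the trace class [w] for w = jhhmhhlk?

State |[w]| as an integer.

120

drop 0:j onto floor
drop 1:h onto floor
drop 2:h onto {1:h}
drop 3:m onto {2:h}
drop 4:h onto {3:m}
drop 5:h onto {4:h}
drop 6:l onto floor
drop 7:k onto {3:m, 6:l}
ground layer = {0:j, 1:h, 6:l}
drop-orders for the pieces not yet dropped (sum over which currently-grounded one goes next):
  1 to go: {0} 1  {5} 1  {7} 1
  2 to go: {0,5} 2  {0,7} 2  {4,5} 1  {5,7} 2  {6,7} 1
  3 to go: {0,4,5} 3  {0,5,7} 6  {0,6,7} 3  {4,5,7} 3  {5,6,7} 3
  4 to go: {0,4,5,7} 12  {0,5,6,7} 12  {3,4,5,7} 3  {4,5,6,7} 6
  5 to go: {0,3,4,5,7} 15  {0,4,5,6,7} 30  {2,3,4,5,7} 3  {3,4,5,6,7} 9
  6 to go: {0,2,3,4,5,7} 18  {0,3,4,5,6,7} 54  {1,2,3,4,5,7} 3  {2,3,4,5,6,7} 12
  if 0:j drops first: 15 orders
  if 1:h drops first: 84 orders
  if 6:l drops first: 21 orders
heap linearizations: 120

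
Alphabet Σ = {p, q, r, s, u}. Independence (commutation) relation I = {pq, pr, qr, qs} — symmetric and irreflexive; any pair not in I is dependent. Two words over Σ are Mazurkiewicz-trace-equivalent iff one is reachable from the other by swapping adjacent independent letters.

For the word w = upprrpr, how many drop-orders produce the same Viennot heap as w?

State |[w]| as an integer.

20

#0=u has no predecessor
#1=p depends on [0:u]
#2=p depends on [1:p]
#3=r depends on [0:u]
#4=r depends on [3:r]
#5=p depends on [2:p]
#6=r depends on [4:r]
sources: [0:u]
N(rest) = Σ N(rest − s) over sources s of rest; N(one piece) = 1:
  size 1 → [5]=1  [6]=1
  size 2 → [2,5]=1  [4,6]=1  [5,6]=2
  size 3 → [1,2,5]=1  [2,5,6]=3  [3,4,6]=1  [4,5,6]=3
  size 4 → [1,2,5,6]=4  [2,4,5,6]=6  [3,4,5,6]=4
  size 5 → [1,2,4,5,6]=10  [2,3,4,5,6]=10
  first=0(u) contributes 20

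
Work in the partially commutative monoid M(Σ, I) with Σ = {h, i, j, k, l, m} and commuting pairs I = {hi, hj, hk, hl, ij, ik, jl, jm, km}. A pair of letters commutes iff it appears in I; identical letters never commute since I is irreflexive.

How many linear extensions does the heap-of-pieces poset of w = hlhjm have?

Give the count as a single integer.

0(h) covers ∅
1(l) covers ∅
2(h) covers 0:h
3(j) covers ∅
4(m) covers 1:l, 2:h
floor of heap: 0:h, 1:l, 3:j
completions by unplaced set U, small U first (add the entries for U minus each lowest piece of U):
  |U|=1: {3}:1  {4}:1
  |U|=2: {1,4}:1  {2,4}:1  {3,4}:2
  |U|=3: {0,2,4}:1  {1,2,4}:2  {1,3,4}:3  {2,3,4}:3
  start at 0(h): 8
  start at 1(l): 4
  start at 3(j): 3
sum over floor = 15

15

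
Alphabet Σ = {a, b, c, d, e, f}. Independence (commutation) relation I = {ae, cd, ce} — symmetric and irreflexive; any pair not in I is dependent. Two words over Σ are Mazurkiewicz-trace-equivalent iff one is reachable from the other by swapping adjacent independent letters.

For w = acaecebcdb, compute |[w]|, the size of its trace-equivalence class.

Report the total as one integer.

drop 0:a onto floor
drop 1:c onto {0:a}
drop 2:a onto {1:c}
drop 3:e onto floor
drop 4:c onto {2:a}
drop 5:e onto {3:e}
drop 6:b onto {4:c, 5:e}
drop 7:c onto {6:b}
drop 8:d onto {6:b}
drop 9:b onto {7:c, 8:d}
ground layer = {0:a, 3:e}
drop-orders for the pieces not yet dropped (sum over which currently-grounded one goes next):
  1 to go: {9} 1
  2 to go: {7,9} 1  {8,9} 1
  3 to go: {7,8,9} 2
  4 to go: {6,7,8,9} 2
  5 to go: {4,6,7,8,9} 2  {5,6,7,8,9} 2
  6 to go: {2,4,6,7,8,9} 2  {3,5,6,7,8,9} 2  {4,5,6,7,8,9} 4
  7 to go: {1,2,4,6,7,8,9} 2  {2,4,5,6,7,8,9} 6  {3,4,5,6,7,8,9} 6
  8 to go: {0,1,2,4,6,7,8,9} 2  {1,2,4,5,6,7,8,9} 8  {2,3,4,5,6,7,8,9} 12
  if 0:a drops first: 20 orders
  if 3:e drops first: 10 orders
heap linearizations: 30

30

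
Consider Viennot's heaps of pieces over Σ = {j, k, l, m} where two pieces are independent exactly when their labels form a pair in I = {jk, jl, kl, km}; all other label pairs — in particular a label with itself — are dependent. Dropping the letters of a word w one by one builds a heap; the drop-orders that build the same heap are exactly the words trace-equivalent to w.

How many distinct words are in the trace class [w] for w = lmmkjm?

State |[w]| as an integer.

6

drop 0:l onto floor
drop 1:m onto {0:l}
drop 2:m onto {1:m}
drop 3:k onto floor
drop 4:j onto {2:m}
drop 5:m onto {4:j}
ground layer = {0:l, 3:k}
drop-orders for the pieces not yet dropped (sum over which currently-grounded one goes next):
  1 to go: {3} 1  {5} 1
  2 to go: {3,5} 2  {4,5} 1
  3 to go: {2,4,5} 1  {3,4,5} 3
  4 to go: {1,2,4,5} 1  {2,3,4,5} 4
  if 0:l drops first: 5 orders
  if 3:k drops first: 1 orders
heap linearizations: 6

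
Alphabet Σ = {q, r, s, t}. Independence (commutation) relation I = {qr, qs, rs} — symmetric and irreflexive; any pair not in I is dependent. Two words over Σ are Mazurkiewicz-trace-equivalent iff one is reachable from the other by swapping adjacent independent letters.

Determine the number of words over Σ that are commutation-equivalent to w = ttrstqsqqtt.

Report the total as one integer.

8

drop 0:t onto floor
drop 1:t onto {0:t}
drop 2:r onto {1:t}
drop 3:s onto {1:t}
drop 4:t onto {2:r, 3:s}
drop 5:q onto {4:t}
drop 6:s onto {4:t}
drop 7:q onto {5:q}
drop 8:q onto {7:q}
drop 9:t onto {6:s, 8:q}
drop 10:t onto {9:t}
ground layer = {0:t}
drop-orders for the pieces not yet dropped (sum over which currently-grounded one goes next):
  1 to go: {10} 1
  2 to go: {9,10} 1
  3 to go: {6,9,10} 1  {8,9,10} 1
  4 to go: {6,8,9,10} 2  {7,8,9,10} 1
  5 to go: {5,7,8,9,10} 1  {6,7,8,9,10} 3
  6 to go: {5,6,7,8,9,10} 4
  7 to go: {4,5,6,7,8,9,10} 4
  8 to go: {2,4,5,6,7,8,9,10} 4  {3,4,5,6,7,8,9,10} 4
  9 to go: {2,3,4,5,6,7,8,9,10} 8
  if 0:t drops first: 8 orders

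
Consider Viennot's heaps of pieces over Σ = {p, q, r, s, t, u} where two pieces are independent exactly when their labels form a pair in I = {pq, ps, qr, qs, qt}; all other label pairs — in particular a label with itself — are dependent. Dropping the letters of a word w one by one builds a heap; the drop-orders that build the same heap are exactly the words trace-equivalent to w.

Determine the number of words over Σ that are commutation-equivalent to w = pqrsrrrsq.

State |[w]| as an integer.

#0=p has no predecessor
#1=q has no predecessor
#2=r depends on [0:p]
#3=s depends on [2:r]
#4=r depends on [3:s]
#5=r depends on [4:r]
#6=r depends on [5:r]
#7=s depends on [6:r]
#8=q depends on [1:q]
sources: [0:p, 1:q]
N(rest) = Σ N(rest − s) over sources s of rest; N(one piece) = 1:
  size 1 → [7]=1  [8]=1
  size 2 → [1,8]=1  [6,7]=1  [7,8]=2
  size 3 → [1,7,8]=3  [5,6,7]=1  [6,7,8]=3
  size 4 → [1,6,7,8]=6  [4,5,6,7]=1  [5,6,7,8]=4
  size 5 → [1,5,6,7,8]=10  [3,4,5,6,7]=1  [4,5,6,7,8]=5
  size 6 → [1,4,5,6,7,8]=15  [2,3,4,5,6,7]=1  [3,4,5,6,7,8]=6
  size 7 → [0,2,3,4,5,6,7]=1  [1,3,4,5,6,7,8]=21  [2,3,4,5,6,7,8]=7
  first=0(p) contributes 28
  first=1(q) contributes 8
|[w]| = 36

36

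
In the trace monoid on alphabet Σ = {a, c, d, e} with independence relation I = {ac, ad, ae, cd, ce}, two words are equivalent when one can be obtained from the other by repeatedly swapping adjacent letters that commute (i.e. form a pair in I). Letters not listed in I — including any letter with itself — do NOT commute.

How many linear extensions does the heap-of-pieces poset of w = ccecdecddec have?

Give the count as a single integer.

462

drop 0:c onto floor
drop 1:c onto {0:c}
drop 2:e onto floor
drop 3:c onto {1:c}
drop 4:d onto {2:e}
drop 5:e onto {4:d}
drop 6:c onto {3:c}
drop 7:d onto {5:e}
drop 8:d onto {7:d}
drop 9:e onto {8:d}
drop 10:c onto {6:c}
ground layer = {0:c, 2:e}
drop-orders for the pieces not yet dropped (sum over which currently-grounded one goes next):
  1 to go: {9} 1  {10} 1
  2 to go: {6,10} 1  {8,9} 1  {9,10} 2
  3 to go: {3,6,10} 1  {6,9,10} 3  {7,8,9} 1  {8,9,10} 3
  4 to go: {1,3,6,10} 1  {3,6,9,10} 4  {5,7,8,9} 1  {6,8,9,10} 6  {7,8,9,10} 4
  5 to go: {0,1,3,6,10} 1  {1,3,6,9,10} 5  {3,6,8,9,10} 10  {4,5,7,8,9} 1  {5,7,8,9,10} 5  {6,7,8,9,10} 10
  6 to go: {0,1,3,6,9,10} 6  {1,3,6,8,9,10} 15  {2,4,5,7,8,9} 1  {3,6,7,8,9,10} 20  {4,5,7,8,9,10} 6  {5,6,7,8,9,10} 15
  7 to go: {0,1,3,6,8,9,10} 21  {1,3,6,7,8,9,10} 35  {2,4,5,7,8,9,10} 7  {3,5,6,7,8,9,10} 35  {4,5,6,7,8,9,10} 21
  8 to go: {0,1,3,6,7,8,9,10} 56  {1,3,5,6,7,8,9,10} 70  {2,4,5,6,7,8,9,10} 28  {3,4,5,6,7,8,9,10} 56
  9 to go: {0,1,3,5,6,7,8,9,10} 126  {1,3,4,5,6,7,8,9,10} 126  {2,3,4,5,6,7,8,9,10} 84
  if 0:c drops first: 210 orders
  if 2:e drops first: 252 orders
heap linearizations: 462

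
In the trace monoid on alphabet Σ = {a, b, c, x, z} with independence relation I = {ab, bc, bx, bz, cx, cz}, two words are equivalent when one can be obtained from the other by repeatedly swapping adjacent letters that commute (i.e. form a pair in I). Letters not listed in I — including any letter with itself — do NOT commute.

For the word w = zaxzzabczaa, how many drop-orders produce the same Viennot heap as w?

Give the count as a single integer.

22

drop 0:z onto floor
drop 1:a onto {0:z}
drop 2:x onto {1:a}
drop 3:z onto {2:x}
drop 4:z onto {3:z}
drop 5:a onto {4:z}
drop 6:b onto floor
drop 7:c onto {5:a}
drop 8:z onto {5:a}
drop 9:a onto {7:c, 8:z}
drop 10:a onto {9:a}
ground layer = {0:z, 6:b}
drop-orders for the pieces not yet dropped (sum over which currently-grounded one goes next):
  1 to go: {6} 1  {10} 1
  2 to go: {6,10} 2  {9,10} 1
  3 to go: {6,9,10} 3  {7,9,10} 1  {8,9,10} 1
  4 to go: {6,7,9,10} 4  {6,8,9,10} 4  {7,8,9,10} 2
  5 to go: {5,7,8,9,10} 2  {6,7,8,9,10} 10
  6 to go: {4,5,7,8,9,10} 2  {5,6,7,8,9,10} 12
  7 to go: {3,4,5,7,8,9,10} 2  {4,5,6,7,8,9,10} 14
  8 to go: {2,3,4,5,7,8,9,10} 2  {3,4,5,6,7,8,9,10} 16
  9 to go: {1,2,3,4,5,7,8,9,10} 2  {2,3,4,5,6,7,8,9,10} 18
  if 0:z drops first: 20 orders
  if 6:b drops first: 2 orders
heap linearizations: 22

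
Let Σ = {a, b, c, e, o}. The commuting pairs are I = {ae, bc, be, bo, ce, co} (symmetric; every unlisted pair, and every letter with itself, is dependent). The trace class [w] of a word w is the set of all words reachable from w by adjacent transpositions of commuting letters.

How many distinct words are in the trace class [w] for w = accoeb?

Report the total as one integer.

30

drop 0:a onto floor
drop 1:c onto {0:a}
drop 2:c onto {1:c}
drop 3:o onto {0:a}
drop 4:e onto {3:o}
drop 5:b onto {0:a}
ground layer = {0:a}
drop-orders for the pieces not yet dropped (sum over which currently-grounded one goes next):
  1 to go: {2} 1  {4} 1  {5} 1
  2 to go: {1,2} 1  {2,4} 2  {2,5} 2  {3,4} 1  {4,5} 2
  3 to go: {1,2,4} 3  {1,2,5} 3  {2,3,4} 3  {2,4,5} 6  {3,4,5} 3
  4 to go: {1,2,3,4} 6  {1,2,4,5} 12  {2,3,4,5} 12
  if 0:a drops first: 30 orders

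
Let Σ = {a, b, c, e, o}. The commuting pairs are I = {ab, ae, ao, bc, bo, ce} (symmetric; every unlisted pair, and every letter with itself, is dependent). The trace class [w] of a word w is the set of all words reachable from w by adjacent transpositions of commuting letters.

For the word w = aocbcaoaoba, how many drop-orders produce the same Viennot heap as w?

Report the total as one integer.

1100

0(a) covers ∅
1(o) covers ∅
2(c) covers 0:a, 1:o
3(b) covers ∅
4(c) covers 2:c
5(a) covers 4:c
6(o) covers 4:c
7(a) covers 5:a
8(o) covers 6:o
9(b) covers 3:b
10(a) covers 7:a
floor of heap: 0:a, 1:o, 3:b
completions by unplaced set U, small U first (add the entries for U minus each lowest piece of U):
  |U|=1: {8}:1  {9}:1  {10}:1
  |U|=2: {3,9}:1  {6,8}:1  {7,10}:1  {8,9}:2  {8,10}:2  {9,10}:2
  |U|=3: {3,8,9}:3  {3,9,10}:3  {5,7,10}:1  {6,8,9}:3  {6,8,10}:3  {7,8,10}:3  {7,9,10}:3  {8,9,10}:6
  |U|=4: {3,6,8,9}:6  {3,7,9,10}:6  {3,8,9,10}:12  {5,7,8,10}:4  {5,7,9,10}:4  {6,7,8,10}:6  {6,8,9,10}:12  {7,8,9,10}:12
  |U|=5: {3,5,7,9,10}:10  {3,6,8,9,10}:30  {3,7,8,9,10}:30  {5,6,7,8,10}:10  {5,7,8,9,10}:20  {6,7,8,9,10}:30
  |U|=6: {3,5,7,8,9,10}:60  {3,6,7,8,9,10}:90  {4,5,6,7,8,10}:10  {5,6,7,8,9,10}:60
  |U|=7: {2,4,5,6,7,8,10}:10  {3,5,6,7,8,9,10}:210  {4,5,6,7,8,9,10}:70
  |U|=8: {0,2,4,5,6,7,8,10}:10  {1,2,4,5,6,7,8,10}:10  {2,4,5,6,7,8,9,10}:80  {3,4,5,6,7,8,9,10}:280
  |U|=9: {0,1,2,4,5,6,7,8,10}:20  {0,2,4,5,6,7,8,9,10}:90  {1,2,4,5,6,7,8,9,10}:90  {2,3,4,5,6,7,8,9,10}:360
  start at 0(a): 450
  start at 1(o): 450
  start at 3(b): 200
sum over floor = 1100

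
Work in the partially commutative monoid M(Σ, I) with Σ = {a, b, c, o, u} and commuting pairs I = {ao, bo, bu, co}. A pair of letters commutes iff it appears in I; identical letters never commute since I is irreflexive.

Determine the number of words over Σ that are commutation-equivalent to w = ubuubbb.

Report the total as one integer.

35

0(u) covers ∅
1(b) covers ∅
2(u) covers 0:u
3(u) covers 2:u
4(b) covers 1:b
5(b) covers 4:b
6(b) covers 5:b
floor of heap: 0:u, 1:b
completions by unplaced set U, small U first (add the entries for U minus each lowest piece of U):
  |U|=1: {3}:1  {6}:1
  |U|=2: {2,3}:1  {3,6}:2  {5,6}:1
  |U|=3: {0,2,3}:1  {2,3,6}:3  {3,5,6}:3  {4,5,6}:1
  |U|=4: {0,2,3,6}:4  {1,4,5,6}:1  {2,3,5,6}:6  {3,4,5,6}:4
  |U|=5: {0,2,3,5,6}:10  {1,3,4,5,6}:5  {2,3,4,5,6}:10
  start at 0(u): 15
  start at 1(b): 20
sum over floor = 35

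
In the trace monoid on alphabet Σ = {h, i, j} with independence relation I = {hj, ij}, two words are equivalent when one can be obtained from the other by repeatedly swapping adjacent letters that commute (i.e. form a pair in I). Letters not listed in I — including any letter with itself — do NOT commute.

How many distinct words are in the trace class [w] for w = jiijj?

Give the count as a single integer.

10

#0=j has no predecessor
#1=i has no predecessor
#2=i depends on [1:i]
#3=j depends on [0:j]
#4=j depends on [3:j]
sources: [0:j, 1:i]
N(rest) = Σ N(rest − s) over sources s of rest; N(one piece) = 1:
  size 1 → [2]=1  [4]=1
  size 2 → [1,2]=1  [2,4]=2  [3,4]=1
  size 3 → [0,3,4]=1  [1,2,4]=3  [2,3,4]=3
  first=0(j) contributes 6
  first=1(i) contributes 4
|[w]| = 10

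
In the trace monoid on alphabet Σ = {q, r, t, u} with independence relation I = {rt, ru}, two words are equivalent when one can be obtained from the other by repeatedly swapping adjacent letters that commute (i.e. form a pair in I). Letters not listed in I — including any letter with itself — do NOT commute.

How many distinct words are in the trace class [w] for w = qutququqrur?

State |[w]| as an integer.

3

0(q) covers ∅
1(u) covers 0:q
2(t) covers 1:u
3(q) covers 2:t
4(u) covers 3:q
5(q) covers 4:u
6(u) covers 5:q
7(q) covers 6:u
8(r) covers 7:q
9(u) covers 7:q
10(r) covers 8:r
floor of heap: 0:q
completions by unplaced set U, small U first (add the entries for U minus each lowest piece of U):
  |U|=1: {9}:1  {10}:1
  |U|=2: {8,10}:1  {9,10}:2
  |U|=3: {8,9,10}:3
  |U|=4: {7,8,9,10}:3
  |U|=5: {6,7,8,9,10}:3
  |U|=6: {5,6,7,8,9,10}:3
  |U|=7: {4,5,6,7,8,9,10}:3
  |U|=8: {3,4,5,6,7,8,9,10}:3
  |U|=9: {2,3,4,5,6,7,8,9,10}:3
  start at 0(q): 3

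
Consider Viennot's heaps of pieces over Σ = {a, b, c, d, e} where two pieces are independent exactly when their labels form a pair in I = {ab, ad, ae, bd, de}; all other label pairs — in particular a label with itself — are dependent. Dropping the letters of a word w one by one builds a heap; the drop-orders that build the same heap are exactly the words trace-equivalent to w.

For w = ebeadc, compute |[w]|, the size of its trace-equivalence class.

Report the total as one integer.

20

#0=e has no predecessor
#1=b depends on [0:e]
#2=e depends on [1:b]
#3=a has no predecessor
#4=d has no predecessor
#5=c depends on [2:e, 3:a, 4:d]
sources: [0:e, 3:a, 4:d]
N(rest) = Σ N(rest − s) over sources s of rest; N(one piece) = 1:
  size 1 → [5]=1
  size 2 → [2,5]=1  [3,5]=1  [4,5]=1
  size 3 → [1,2,5]=1  [2,3,5]=2  [2,4,5]=2  [3,4,5]=2
  size 4 → [0,1,2,5]=1  [1,2,3,5]=3  [1,2,4,5]=3  [2,3,4,5]=6
  first=0(e) contributes 12
  first=3(a) contributes 4
  first=4(d) contributes 4
|[w]| = 20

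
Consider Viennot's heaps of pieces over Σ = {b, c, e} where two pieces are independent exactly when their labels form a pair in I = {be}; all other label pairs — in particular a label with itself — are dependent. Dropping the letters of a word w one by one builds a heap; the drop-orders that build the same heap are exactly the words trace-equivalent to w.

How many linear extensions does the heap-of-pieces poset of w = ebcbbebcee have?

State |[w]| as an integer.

drop 0:e onto floor
drop 1:b onto floor
drop 2:c onto {0:e, 1:b}
drop 3:b onto {2:c}
drop 4:b onto {3:b}
drop 5:e onto {2:c}
drop 6:b onto {4:b}
drop 7:c onto {5:e, 6:b}
drop 8:e onto {7:c}
drop 9:e onto {8:e}
ground layer = {0:e, 1:b}
drop-orders for the pieces not yet dropped (sum over which currently-grounded one goes next):
  1 to go: {9} 1
  2 to go: {8,9} 1
  3 to go: {7,8,9} 1
  4 to go: {5,7,8,9} 1  {6,7,8,9} 1
  5 to go: {4,6,7,8,9} 1  {5,6,7,8,9} 2
  6 to go: {3,4,6,7,8,9} 1  {4,5,6,7,8,9} 3
  7 to go: {3,4,5,6,7,8,9} 4
  8 to go: {2,3,4,5,6,7,8,9} 4
  if 0:e drops first: 4 orders
  if 1:b drops first: 4 orders
heap linearizations: 8

8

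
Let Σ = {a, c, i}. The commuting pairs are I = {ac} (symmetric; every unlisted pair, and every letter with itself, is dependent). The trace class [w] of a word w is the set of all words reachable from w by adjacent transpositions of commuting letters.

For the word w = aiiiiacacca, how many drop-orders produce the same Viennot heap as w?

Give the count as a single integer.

#0=a has no predecessor
#1=i depends on [0:a]
#2=i depends on [1:i]
#3=i depends on [2:i]
#4=i depends on [3:i]
#5=a depends on [4:i]
#6=c depends on [4:i]
#7=a depends on [5:a]
#8=c depends on [6:c]
#9=c depends on [8:c]
#10=a depends on [7:a]
sources: [0:a]
N(rest) = Σ N(rest − s) over sources s of rest; N(one piece) = 1:
  size 1 → [9]=1  [10]=1
  size 2 → [7,10]=1  [8,9]=1  [9,10]=2
  size 3 → [5,7,10]=1  [6,8,9]=1  [7,9,10]=3  [8,9,10]=3
  size 4 → [5,7,9,10]=4  [6,8,9,10]=4  [7,8,9,10]=6
  size 5 → [5,7,8,9,10]=10  [6,7,8,9,10]=10
  size 6 → [5,6,7,8,9,10]=20
  size 7 → [4,5,6,7,8,9,10]=20
  size 8 → [3,4,5,6,7,8,9,10]=20
  size 9 → [2,3,4,5,6,7,8,9,10]=20
  first=0(a) contributes 20

20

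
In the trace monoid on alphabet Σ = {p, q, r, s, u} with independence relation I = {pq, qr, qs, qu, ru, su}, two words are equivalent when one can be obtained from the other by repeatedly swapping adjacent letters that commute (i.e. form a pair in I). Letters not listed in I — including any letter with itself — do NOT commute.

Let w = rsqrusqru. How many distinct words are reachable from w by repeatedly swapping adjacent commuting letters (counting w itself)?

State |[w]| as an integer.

756

#0=r has no predecessor
#1=s depends on [0:r]
#2=q has no predecessor
#3=r depends on [1:s]
#4=u has no predecessor
#5=s depends on [3:r]
#6=q depends on [2:q]
#7=r depends on [5:s]
#8=u depends on [4:u]
sources: [0:r, 2:q, 4:u]
N(rest) = Σ N(rest − s) over sources s of rest; N(one piece) = 1:
  size 1 → [6]=1  [7]=1  [8]=1
  size 2 → [2,6]=1  [4,8]=1  [5,7]=1  [6,7]=2  [6,8]=2  [7,8]=2
  size 3 → [2,6,7]=3  [2,6,8]=3  [3,5,7]=1  [4,6,8]=3  [4,7,8]=3  [5,6,7]=3  [5,7,8]=3  [6,7,8]=6
  size 4 → [1,3,5,7]=1  [2,4,6,8]=6  [2,5,6,7]=6  [2,6,7,8]=12  [3,5,6,7]=4  [3,5,7,8]=4  [4,5,7,8]=6  [4,6,7,8]=12  [5,6,7,8]=12
  size 5 → [0,1,3,5,7]=1  [1,3,5,6,7]=5  [1,3,5,7,8]=5  [2,3,5,6,7]=10  [2,4,6,7,8]=30  [2,5,6,7,8]=30  [3,4,5,7,8]=10  [3,5,6,7,8]=20  [4,5,6,7,8]=30
  size 6 → [0,1,3,5,6,7]=6  [0,1,3,5,7,8]=6  [1,2,3,5,6,7]=15  [1,3,4,5,7,8]=15  [1,3,5,6,7,8]=30  [2,3,5,6,7,8]=60  [2,4,5,6,7,8]=90  [3,4,5,6,7,8]=60
  size 7 → [0,1,2,3,5,6,7]=21  [0,1,3,4,5,7,8]=21  [0,1,3,5,6,7,8]=42  [1,2,3,5,6,7,8]=105  [1,3,4,5,6,7,8]=105  [2,3,4,5,6,7,8]=210
  first=0(r) contributes 420
  first=2(q) contributes 168
  first=4(u) contributes 168
|[w]| = 756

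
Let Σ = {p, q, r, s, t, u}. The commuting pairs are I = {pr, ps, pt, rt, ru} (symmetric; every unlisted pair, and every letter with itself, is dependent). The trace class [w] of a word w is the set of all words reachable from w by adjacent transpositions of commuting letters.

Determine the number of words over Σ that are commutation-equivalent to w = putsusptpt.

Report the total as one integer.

#0=p has no predecessor
#1=u depends on [0:p]
#2=t depends on [1:u]
#3=s depends on [2:t]
#4=u depends on [3:s]
#5=s depends on [4:u]
#6=p depends on [4:u]
#7=t depends on [5:s]
#8=p depends on [6:p]
#9=t depends on [7:t]
sources: [0:p]
N(rest) = Σ N(rest − s) over sources s of rest; N(one piece) = 1:
  size 1 → [8]=1  [9]=1
  size 2 → [6,8]=1  [7,9]=1  [8,9]=2
  size 3 → [5,7,9]=1  [6,8,9]=3  [7,8,9]=3
  size 4 → [5,7,8,9]=4  [6,7,8,9]=6
  size 5 → [5,6,7,8,9]=10
  size 6 → [4,5,6,7,8,9]=10
  size 7 → [3,4,5,6,7,8,9]=10
  size 8 → [2,3,4,5,6,7,8,9]=10
  first=0(p) contributes 10

10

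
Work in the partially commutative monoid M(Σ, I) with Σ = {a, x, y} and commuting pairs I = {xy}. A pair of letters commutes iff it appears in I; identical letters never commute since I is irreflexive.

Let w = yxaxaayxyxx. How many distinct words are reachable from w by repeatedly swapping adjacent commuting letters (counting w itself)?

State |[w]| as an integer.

piece 0:y — minimal
piece 1:x — minimal
piece 2:a rests on {0:y, 1:x}
piece 3:x rests on {2:a}
piece 4:a rests on {3:x}
piece 5:a rests on {4:a}
piece 6:y rests on {5:a}
piece 7:x rests on {5:a}
piece 8:y rests on {6:y}
piece 9:x rests on {7:x}
piece 10:x rests on {9:x}
minimal pieces: {0:y, 1:x}
ways to finish when only these pieces remain (= sum over removing one remaining piece with nothing left below it):
  1 left: {8}→1  {10}→1
  2 left: {6,8}→1  {8,10}→2  {9,10}→1
  3 left: {6,8,10}→3  {7,9,10}→1  {8,9,10}→3
  4 left: {6,8,9,10}→6  {7,8,9,10}→4
  5 left: {6,7,8,9,10}→10
  6 left: {5,6,7,8,9,10}→10
  7 left: {4,5,6,7,8,9,10}→10
  8 left: {3,4,5,6,7,8,9,10}→10
  9 left: {2,3,4,5,6,7,8,9,10}→10
  placing 0:y first → 10 extensions
  placing 1:x first → 10 extensions
total linear extensions = 20

20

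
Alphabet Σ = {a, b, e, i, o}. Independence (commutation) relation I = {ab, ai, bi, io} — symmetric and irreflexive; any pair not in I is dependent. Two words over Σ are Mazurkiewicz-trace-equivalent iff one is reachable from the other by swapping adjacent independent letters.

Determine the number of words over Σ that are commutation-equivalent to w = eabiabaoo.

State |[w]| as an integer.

drop 0:e onto floor
drop 1:a onto {0:e}
drop 2:b onto {0:e}
drop 3:i onto {0:e}
drop 4:a onto {1:a}
drop 5:b onto {2:b}
drop 6:a onto {4:a}
drop 7:o onto {5:b, 6:a}
drop 8:o onto {7:o}
ground layer = {0:e}
drop-orders for the pieces not yet dropped (sum over which currently-grounded one goes next):
  1 to go: {3} 1  {8} 1
  2 to go: {3,8} 2  {7,8} 1
  3 to go: {3,7,8} 3  {5,7,8} 1  {6,7,8} 1
  4 to go: {2,5,7,8} 1  {3,5,7,8} 4  {3,6,7,8} 4  {4,6,7,8} 1  {5,6,7,8} 2
  5 to go: {1,4,6,7,8} 1  {2,3,5,7,8} 5  {2,5,6,7,8} 3  {3,4,6,7,8} 5  {3,5,6,7,8} 10  {4,5,6,7,8} 3
  6 to go: {1,3,4,6,7,8} 6  {1,4,5,6,7,8} 4  {2,3,5,6,7,8} 18  {2,4,5,6,7,8} 6  {3,4,5,6,7,8} 18
  7 to go: {1,2,4,5,6,7,8} 10  {1,3,4,5,6,7,8} 28  {2,3,4,5,6,7,8} 42
  if 0:e drops first: 80 orders

80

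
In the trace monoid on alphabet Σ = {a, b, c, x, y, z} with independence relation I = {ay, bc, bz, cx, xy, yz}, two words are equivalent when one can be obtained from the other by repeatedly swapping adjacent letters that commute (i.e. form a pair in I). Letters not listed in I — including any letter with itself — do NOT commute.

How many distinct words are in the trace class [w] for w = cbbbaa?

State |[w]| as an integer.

4

#0=c has no predecessor
#1=b has no predecessor
#2=b depends on [1:b]
#3=b depends on [2:b]
#4=a depends on [0:c, 3:b]
#5=a depends on [4:a]
sources: [0:c, 1:b]
N(rest) = Σ N(rest − s) over sources s of rest; N(one piece) = 1:
  size 1 → [5]=1
  size 2 → [4,5]=1
  size 3 → [0,4,5]=1  [3,4,5]=1
  size 4 → [0,3,4,5]=2  [2,3,4,5]=1
  first=0(c) contributes 1
  first=1(b) contributes 3
|[w]| = 4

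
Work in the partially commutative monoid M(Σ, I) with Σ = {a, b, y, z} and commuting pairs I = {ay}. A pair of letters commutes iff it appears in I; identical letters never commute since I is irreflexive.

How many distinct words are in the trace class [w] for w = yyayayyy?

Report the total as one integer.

28

drop 0:y onto floor
drop 1:y onto {0:y}
drop 2:a onto floor
drop 3:y onto {1:y}
drop 4:a onto {2:a}
drop 5:y onto {3:y}
drop 6:y onto {5:y}
drop 7:y onto {6:y}
ground layer = {0:y, 2:a}
drop-orders for the pieces not yet dropped (sum over which currently-grounded one goes next):
  1 to go: {4} 1  {7} 1
  2 to go: {2,4} 1  {4,7} 2  {6,7} 1
  3 to go: {2,4,7} 3  {4,6,7} 3  {5,6,7} 1
  4 to go: {2,4,6,7} 6  {3,5,6,7} 1  {4,5,6,7} 4
  5 to go: {1,3,5,6,7} 1  {2,4,5,6,7} 10  {3,4,5,6,7} 5
  6 to go: {0,1,3,5,6,7} 1  {1,3,4,5,6,7} 6  {2,3,4,5,6,7} 15
  if 0:y drops first: 21 orders
  if 2:a drops first: 7 orders
heap linearizations: 28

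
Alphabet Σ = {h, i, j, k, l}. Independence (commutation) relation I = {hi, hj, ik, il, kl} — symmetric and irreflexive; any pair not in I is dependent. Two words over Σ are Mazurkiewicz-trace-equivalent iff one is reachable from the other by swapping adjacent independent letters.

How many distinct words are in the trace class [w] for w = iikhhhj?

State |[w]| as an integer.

piece 0:i — minimal
piece 1:i rests on {0:i}
piece 2:k — minimal
piece 3:h rests on {2:k}
piece 4:h rests on {3:h}
piece 5:h rests on {4:h}
piece 6:j rests on {1:i, 2:k}
minimal pieces: {0:i, 2:k}
ways to finish when only these pieces remain (= sum over removing one remaining piece with nothing left below it):
  1 left: {5}→1  {6}→1
  2 left: {1,6}→1  {4,5}→1  {5,6}→2
  3 left: {0,1,6}→1  {1,5,6}→3  {3,4,5}→1  {4,5,6}→3
  4 left: {0,1,5,6}→4  {1,4,5,6}→6  {3,4,5,6}→4
  5 left: {0,1,4,5,6}→10  {1,3,4,5,6}→10  {2,3,4,5,6}→4
  placing 0:i first → 14 extensions
  placing 2:k first → 20 extensions
total linear extensions = 34

34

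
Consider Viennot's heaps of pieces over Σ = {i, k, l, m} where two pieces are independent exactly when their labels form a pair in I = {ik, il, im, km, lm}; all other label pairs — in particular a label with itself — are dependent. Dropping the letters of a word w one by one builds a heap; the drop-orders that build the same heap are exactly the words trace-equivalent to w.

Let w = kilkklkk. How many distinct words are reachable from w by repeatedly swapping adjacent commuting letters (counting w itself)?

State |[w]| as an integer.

8

0(k) covers ∅
1(i) covers ∅
2(l) covers 0:k
3(k) covers 2:l
4(k) covers 3:k
5(l) covers 4:k
6(k) covers 5:l
7(k) covers 6:k
floor of heap: 0:k, 1:i
completions by unplaced set U, small U first (add the entries for U minus each lowest piece of U):
  |U|=1: {1}:1  {7}:1
  |U|=2: {1,7}:2  {6,7}:1
  |U|=3: {1,6,7}:3  {5,6,7}:1
  |U|=4: {1,5,6,7}:4  {4,5,6,7}:1
  |U|=5: {1,4,5,6,7}:5  {3,4,5,6,7}:1
  |U|=6: {1,3,4,5,6,7}:6  {2,3,4,5,6,7}:1
  start at 0(k): 7
  start at 1(i): 1
sum over floor = 8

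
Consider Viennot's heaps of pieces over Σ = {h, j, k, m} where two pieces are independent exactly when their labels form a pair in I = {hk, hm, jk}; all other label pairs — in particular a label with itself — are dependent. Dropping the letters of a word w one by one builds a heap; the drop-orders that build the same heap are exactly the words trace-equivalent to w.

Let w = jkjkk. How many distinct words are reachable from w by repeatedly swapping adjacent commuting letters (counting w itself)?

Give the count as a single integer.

#0=j has no predecessor
#1=k has no predecessor
#2=j depends on [0:j]
#3=k depends on [1:k]
#4=k depends on [3:k]
sources: [0:j, 1:k]
N(rest) = Σ N(rest − s) over sources s of rest; N(one piece) = 1:
  size 1 → [2]=1  [4]=1
  size 2 → [0,2]=1  [2,4]=2  [3,4]=1
  size 3 → [0,2,4]=3  [1,3,4]=1  [2,3,4]=3
  first=0(j) contributes 4
  first=1(k) contributes 6
|[w]| = 10

10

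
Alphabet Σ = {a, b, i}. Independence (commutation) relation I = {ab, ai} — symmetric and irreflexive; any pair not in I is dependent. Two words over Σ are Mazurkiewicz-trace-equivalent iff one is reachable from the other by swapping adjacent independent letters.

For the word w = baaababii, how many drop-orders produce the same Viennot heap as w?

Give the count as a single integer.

126

0(b) covers ∅
1(a) covers ∅
2(a) covers 1:a
3(a) covers 2:a
4(b) covers 0:b
5(a) covers 3:a
6(b) covers 4:b
7(i) covers 6:b
8(i) covers 7:i
floor of heap: 0:b, 1:a
completions by unplaced set U, small U first (add the entries for U minus each lowest piece of U):
  |U|=1: {5}:1  {8}:1
  |U|=2: {3,5}:1  {5,8}:2  {7,8}:1
  |U|=3: {2,3,5}:1  {3,5,8}:3  {5,7,8}:3  {6,7,8}:1
  |U|=4: {1,2,3,5}:1  {2,3,5,8}:4  {3,5,7,8}:6  {4,6,7,8}:1  {5,6,7,8}:4
  |U|=5: {0,4,6,7,8}:1  {1,2,3,5,8}:5  {2,3,5,7,8}:10  {3,5,6,7,8}:10  {4,5,6,7,8}:5
  |U|=6: {0,4,5,6,7,8}:6  {1,2,3,5,7,8}:15  {2,3,5,6,7,8}:20  {3,4,5,6,7,8}:15
  |U|=7: {0,3,4,5,6,7,8}:21  {1,2,3,5,6,7,8}:35  {2,3,4,5,6,7,8}:35
  start at 0(b): 70
  start at 1(a): 56
sum over floor = 126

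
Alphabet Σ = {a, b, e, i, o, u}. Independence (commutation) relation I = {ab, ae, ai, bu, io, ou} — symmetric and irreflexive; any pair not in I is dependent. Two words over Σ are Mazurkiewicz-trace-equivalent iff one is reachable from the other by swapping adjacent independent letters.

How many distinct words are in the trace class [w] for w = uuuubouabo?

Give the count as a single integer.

77

0(u) covers ∅
1(u) covers 0:u
2(u) covers 1:u
3(u) covers 2:u
4(b) covers ∅
5(o) covers 4:b
6(u) covers 3:u
7(a) covers 5:o, 6:u
8(b) covers 5:o
9(o) covers 7:a, 8:b
floor of heap: 0:u, 4:b
completions by unplaced set U, small U first (add the entries for U minus each lowest piece of U):
  |U|=1: {9}:1
  |U|=2: {7,9}:1  {8,9}:1
  |U|=3: {6,7,9}:1  {7,8,9}:2
  |U|=4: {3,6,7,9}:1  {5,7,8,9}:2  {6,7,8,9}:3
  |U|=5: {2,3,6,7,9}:1  {3,6,7,8,9}:4  {4,5,7,8,9}:2  {5,6,7,8,9}:5
  |U|=6: {1,2,3,6,7,9}:1  {2,3,6,7,8,9}:5  {3,5,6,7,8,9}:9  {4,5,6,7,8,9}:7
  |U|=7: {0,1,2,3,6,7,9}:1  {1,2,3,6,7,8,9}:6  {2,3,5,6,7,8,9}:14  {3,4,5,6,7,8,9}:16
  |U|=8: {0,1,2,3,6,7,8,9}:7  {1,2,3,5,6,7,8,9}:20  {2,3,4,5,6,7,8,9}:30
  start at 0(u): 50
  start at 4(b): 27
sum over floor = 77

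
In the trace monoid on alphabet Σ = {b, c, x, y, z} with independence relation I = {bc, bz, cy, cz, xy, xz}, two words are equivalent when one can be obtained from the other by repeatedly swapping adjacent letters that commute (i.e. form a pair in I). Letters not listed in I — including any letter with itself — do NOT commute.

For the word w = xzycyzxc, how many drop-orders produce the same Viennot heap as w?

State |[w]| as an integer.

70

0(x) covers ∅
1(z) covers ∅
2(y) covers 1:z
3(c) covers 0:x
4(y) covers 2:y
5(z) covers 4:y
6(x) covers 3:c
7(c) covers 6:x
floor of heap: 0:x, 1:z
completions by unplaced set U, small U first (add the entries for U minus each lowest piece of U):
  |U|=1: {5}:1  {7}:1
  |U|=2: {4,5}:1  {5,7}:2  {6,7}:1
  |U|=3: {2,4,5}:1  {3,6,7}:1  {4,5,7}:3  {5,6,7}:3
  |U|=4: {0,3,6,7}:1  {1,2,4,5}:1  {2,4,5,7}:4  {3,5,6,7}:4  {4,5,6,7}:6
  |U|=5: {0,3,5,6,7}:5  {1,2,4,5,7}:5  {2,4,5,6,7}:10  {3,4,5,6,7}:10
  |U|=6: {0,3,4,5,6,7}:15  {1,2,4,5,6,7}:15  {2,3,4,5,6,7}:20
  start at 0(x): 35
  start at 1(z): 35
sum over floor = 70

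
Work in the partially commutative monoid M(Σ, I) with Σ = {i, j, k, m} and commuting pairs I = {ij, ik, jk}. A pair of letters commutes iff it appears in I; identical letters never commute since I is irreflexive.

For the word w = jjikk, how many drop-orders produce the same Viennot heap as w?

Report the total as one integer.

30

0(j) covers ∅
1(j) covers 0:j
2(i) covers ∅
3(k) covers ∅
4(k) covers 3:k
floor of heap: 0:j, 2:i, 3:k
completions by unplaced set U, small U first (add the entries for U minus each lowest piece of U):
  |U|=1: {1}:1  {2}:1  {4}:1
  |U|=2: {0,1}:1  {1,2}:2  {1,4}:2  {2,4}:2  {3,4}:1
  |U|=3: {0,1,2}:3  {0,1,4}:3  {1,2,4}:6  {1,3,4}:3  {2,3,4}:3
  start at 0(j): 12
  start at 2(i): 6
  start at 3(k): 12
sum over floor = 30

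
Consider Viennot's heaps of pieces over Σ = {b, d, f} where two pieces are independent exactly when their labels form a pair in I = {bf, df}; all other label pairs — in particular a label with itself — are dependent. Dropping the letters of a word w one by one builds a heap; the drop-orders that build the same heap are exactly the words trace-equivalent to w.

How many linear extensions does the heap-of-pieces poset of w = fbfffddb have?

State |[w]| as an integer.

drop 0:f onto floor
drop 1:b onto floor
drop 2:f onto {0:f}
drop 3:f onto {2:f}
drop 4:f onto {3:f}
drop 5:d onto {1:b}
drop 6:d onto {5:d}
drop 7:b onto {6:d}
ground layer = {0:f, 1:b}
drop-orders for the pieces not yet dropped (sum over which currently-grounded one goes next):
  1 to go: {4} 1  {7} 1
  2 to go: {3,4} 1  {4,7} 2  {6,7} 1
  3 to go: {2,3,4} 1  {3,4,7} 3  {4,6,7} 3  {5,6,7} 1
  4 to go: {0,2,3,4} 1  {1,5,6,7} 1  {2,3,4,7} 4  {3,4,6,7} 6  {4,5,6,7} 4
  5 to go: {0,2,3,4,7} 5  {1,4,5,6,7} 5  {2,3,4,6,7} 10  {3,4,5,6,7} 10
  6 to go: {0,2,3,4,6,7} 15  {1,3,4,5,6,7} 15  {2,3,4,5,6,7} 20
  if 0:f drops first: 35 orders
  if 1:b drops first: 35 orders
heap linearizations: 70

70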